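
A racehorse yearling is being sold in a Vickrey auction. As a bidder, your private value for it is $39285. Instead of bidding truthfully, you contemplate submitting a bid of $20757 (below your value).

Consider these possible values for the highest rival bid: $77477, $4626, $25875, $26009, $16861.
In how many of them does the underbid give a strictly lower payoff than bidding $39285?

The deviation hurts exactly when the highest competing bid lies strictly between $20757 and $39285 — underbidding then forfeits a profitable win.
$77477: above both → same outcome either way.
$4626: below both → same outcome either way.
$25875: inside the interval → strictly worse (loss $13410).
$26009: inside the interval → strictly worse (loss $13276).
$16861: below both → same outcome either way.
Count: 2.

2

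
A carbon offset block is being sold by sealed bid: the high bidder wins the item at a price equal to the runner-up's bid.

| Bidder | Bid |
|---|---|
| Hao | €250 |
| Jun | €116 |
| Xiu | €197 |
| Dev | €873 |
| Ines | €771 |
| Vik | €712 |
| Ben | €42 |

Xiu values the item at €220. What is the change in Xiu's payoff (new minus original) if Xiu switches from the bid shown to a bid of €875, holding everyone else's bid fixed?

The highest bid among the other bidders is €873; Xiu's bid doesn't change that.
Original bid €197: Xiu is not highest (top rival bid is €873); payoff €0.
Alternative bid €875: Xiu is highest, pays the top rival bid €873; payoff €220 − €873 = −€653.
Change in payoff = −€653 − (€0) = −€653.

−€653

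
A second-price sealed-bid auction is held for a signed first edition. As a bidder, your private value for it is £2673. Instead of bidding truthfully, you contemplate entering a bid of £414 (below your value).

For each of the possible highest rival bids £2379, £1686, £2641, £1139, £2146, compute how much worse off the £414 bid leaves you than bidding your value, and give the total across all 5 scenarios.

The deviation costs you only when the competing bid falls strictly between £414 and £2673; elsewhere both bids give the same outcome.
£2379: truthful payoff £294, deviation payoff £0 → loss £294.
£1686: truthful payoff £987, deviation payoff £0 → loss £987.
£2641: truthful payoff £32, deviation payoff £0 → loss £32.
£1139: truthful payoff £1534, deviation payoff £0 → loss £1534.
£2146: truthful payoff £527, deviation payoff £0 → loss £527.
Total loss = £294 + £987 + £32 + £1534 + £527 = £3374.

£3374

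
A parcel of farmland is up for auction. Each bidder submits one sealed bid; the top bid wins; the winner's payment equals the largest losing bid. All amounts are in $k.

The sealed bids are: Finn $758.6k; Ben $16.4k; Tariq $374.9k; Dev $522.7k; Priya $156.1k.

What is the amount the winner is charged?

$522.7k

Highest bid: Finn at $758.6k, so Finn wins.
Second-highest bid: Dev at $522.7k — that is the price the winner pays.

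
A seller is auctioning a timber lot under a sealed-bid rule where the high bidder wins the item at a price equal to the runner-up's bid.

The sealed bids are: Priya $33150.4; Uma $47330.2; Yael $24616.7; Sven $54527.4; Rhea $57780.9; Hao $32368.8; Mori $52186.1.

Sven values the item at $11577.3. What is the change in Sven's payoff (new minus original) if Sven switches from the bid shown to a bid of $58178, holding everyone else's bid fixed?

The highest bid among the other bidders is $57780.9; Sven's bid doesn't change that.
Original bid $54527.4: Sven is not highest (top rival bid is $57780.9); payoff $0.
Alternative bid $58178: Sven is highest, pays the top rival bid $57780.9; payoff $11577.3 − $57780.9 = −$46203.6.
Change in payoff = −$46203.6 − ($0) = −$46203.6.

−$46203.6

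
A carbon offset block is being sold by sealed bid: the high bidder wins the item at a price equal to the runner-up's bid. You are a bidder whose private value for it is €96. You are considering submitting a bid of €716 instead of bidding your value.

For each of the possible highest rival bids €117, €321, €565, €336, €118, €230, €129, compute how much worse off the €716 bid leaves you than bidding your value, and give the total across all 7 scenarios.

The deviation costs you only when the competing bid falls strictly between €96 and €716; elsewhere both bids give the same outcome.
€117: truthful payoff €0, deviation payoff −€21 → loss €21.
€321: truthful payoff €0, deviation payoff −€225 → loss €225.
€565: truthful payoff €0, deviation payoff −€469 → loss €469.
€336: truthful payoff €0, deviation payoff −€240 → loss €240.
€118: truthful payoff €0, deviation payoff −€22 → loss €22.
€230: truthful payoff €0, deviation payoff −€134 → loss €134.
€129: truthful payoff €0, deviation payoff −€33 → loss €33.
Total loss = €21 + €225 + €469 + €240 + €22 + €134 + €33 = €1144.

€1144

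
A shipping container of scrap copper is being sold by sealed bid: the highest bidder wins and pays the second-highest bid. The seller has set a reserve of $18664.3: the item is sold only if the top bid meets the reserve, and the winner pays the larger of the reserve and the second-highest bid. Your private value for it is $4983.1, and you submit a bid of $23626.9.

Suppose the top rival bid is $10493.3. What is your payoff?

−$13681.2

Your bid $23626.9 is the highest and exceeds the reserve.
Price = max(second-highest bid, reserve) = max($10493.3, $18664.3) = $18664.3.
Payoff = $4983.1 − $18664.3 = −$13681.2.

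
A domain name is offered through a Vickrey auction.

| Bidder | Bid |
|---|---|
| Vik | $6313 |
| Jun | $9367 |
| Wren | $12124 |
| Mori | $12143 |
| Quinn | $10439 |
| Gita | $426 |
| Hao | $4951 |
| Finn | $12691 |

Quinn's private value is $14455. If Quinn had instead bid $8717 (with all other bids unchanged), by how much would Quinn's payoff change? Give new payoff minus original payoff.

The highest bid among the other bidders is $12691; Quinn's bid doesn't change that.
Original bid $10439: Quinn is not highest (top rival bid is $12691); payoff $0.
Alternative bid $8717: Quinn is not highest (top rival bid is $12691); payoff $0.
Change in payoff = $0 − ($0) = $0.

$0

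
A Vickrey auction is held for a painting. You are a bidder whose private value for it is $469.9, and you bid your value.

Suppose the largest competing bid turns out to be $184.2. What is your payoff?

$285.7

Your bid $469.9 exceeds the highest competing bid $184.2, so you win.
In a second-price auction the winner pays the second-highest bid, $184.2.
Payoff = value − price = $469.9 − $184.2 = $285.7.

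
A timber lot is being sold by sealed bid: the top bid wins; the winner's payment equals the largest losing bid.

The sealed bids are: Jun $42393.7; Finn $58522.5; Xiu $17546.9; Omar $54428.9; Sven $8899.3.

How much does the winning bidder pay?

Highest bid: Finn at $58522.5, so Finn wins.
Second-highest bid: Omar at $54428.9 — that is the price the winner pays.

$54428.9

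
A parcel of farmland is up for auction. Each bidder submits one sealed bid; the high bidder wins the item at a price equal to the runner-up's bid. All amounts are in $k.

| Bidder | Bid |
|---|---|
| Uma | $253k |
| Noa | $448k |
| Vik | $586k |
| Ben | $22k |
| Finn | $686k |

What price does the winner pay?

Highest bid: Finn at $686k, so Finn wins.
Second-highest bid: Vik at $586k — that is the price the winner pays.

$586k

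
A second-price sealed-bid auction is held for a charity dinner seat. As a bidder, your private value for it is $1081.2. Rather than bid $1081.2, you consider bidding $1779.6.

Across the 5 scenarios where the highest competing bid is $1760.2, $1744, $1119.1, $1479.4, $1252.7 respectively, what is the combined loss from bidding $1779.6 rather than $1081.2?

$1949.4

The deviation costs you only when the competing bid falls strictly between $1081.2 and $1779.6; elsewhere both bids give the same outcome.
$1760.2: truthful payoff $0, deviation payoff −$679 → loss $679.
$1744: truthful payoff $0, deviation payoff −$662.8 → loss $662.8.
$1119.1: truthful payoff $0, deviation payoff −$37.9 → loss $37.9.
$1479.4: truthful payoff $0, deviation payoff −$398.2 → loss $398.2.
$1252.7: truthful payoff $0, deviation payoff −$171.5 → loss $171.5.
Total loss = $679 + $662.8 + $37.9 + $398.2 + $171.5 = $1949.4.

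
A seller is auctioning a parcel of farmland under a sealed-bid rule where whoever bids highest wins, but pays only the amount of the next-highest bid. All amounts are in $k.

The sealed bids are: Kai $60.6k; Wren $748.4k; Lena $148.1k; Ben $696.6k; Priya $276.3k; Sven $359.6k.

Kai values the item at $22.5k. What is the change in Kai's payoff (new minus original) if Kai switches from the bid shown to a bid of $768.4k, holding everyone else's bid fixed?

−$725.9k

The highest bid among the other bidders is $748.4k; Kai's bid doesn't change that.
Original bid $60.6k: Kai is not highest (top rival bid is $748.4k); payoff $0k.
Alternative bid $768.4k: Kai is highest, pays the top rival bid $748.4k; payoff $22.5k − $748.4k = −$725.9k.
Change in payoff = −$725.9k − ($0k) = −$725.9k.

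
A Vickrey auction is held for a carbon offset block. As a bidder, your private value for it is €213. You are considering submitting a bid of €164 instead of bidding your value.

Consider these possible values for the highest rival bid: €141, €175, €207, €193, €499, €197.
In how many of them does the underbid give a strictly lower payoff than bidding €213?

4

The deviation hurts exactly when the highest competing bid lies strictly between €164 and €213 — underbidding then forfeits a profitable win.
€141: below both → same outcome either way.
€175: inside the interval → strictly worse (loss €38).
€207: inside the interval → strictly worse (loss €6).
€193: inside the interval → strictly worse (loss €20).
€499: above both → same outcome either way.
€197: inside the interval → strictly worse (loss €16).
Count: 4.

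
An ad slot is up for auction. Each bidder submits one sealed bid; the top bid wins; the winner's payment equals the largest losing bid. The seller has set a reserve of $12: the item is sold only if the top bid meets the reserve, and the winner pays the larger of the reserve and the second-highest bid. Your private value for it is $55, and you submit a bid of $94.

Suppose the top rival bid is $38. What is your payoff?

Your bid $94 is the highest and exceeds the reserve.
Price = max(second-highest bid, reserve) = max($38, $12) = $38.
Payoff = $55 − $38 = $17.

$17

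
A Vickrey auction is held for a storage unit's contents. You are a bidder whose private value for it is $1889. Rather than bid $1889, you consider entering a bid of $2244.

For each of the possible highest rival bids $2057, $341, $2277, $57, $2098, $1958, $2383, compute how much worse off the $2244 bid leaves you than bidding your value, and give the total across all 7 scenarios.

The deviation costs you only when the competing bid falls strictly between $1889 and $2244; elsewhere both bids give the same outcome.
$2057: truthful payoff $0, deviation payoff −$168 → loss $168.
$341: outcomes coincide → loss $0.
$2277: outcomes coincide → loss $0.
$57: outcomes coincide → loss $0.
$2098: truthful payoff $0, deviation payoff −$209 → loss $209.
$1958: truthful payoff $0, deviation payoff −$69 → loss $69.
$2383: outcomes coincide → loss $0.
Total loss = $168 + $209 + $69 = $446.

$446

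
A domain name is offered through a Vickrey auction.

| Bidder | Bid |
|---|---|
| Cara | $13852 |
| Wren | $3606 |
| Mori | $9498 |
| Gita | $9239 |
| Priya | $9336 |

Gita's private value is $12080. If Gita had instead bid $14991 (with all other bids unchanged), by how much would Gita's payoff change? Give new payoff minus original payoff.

−$1772

The highest bid among the other bidders is $13852; Gita's bid doesn't change that.
Original bid $9239: Gita is not highest (top rival bid is $13852); payoff $0.
Alternative bid $14991: Gita is highest, pays the top rival bid $13852; payoff $12080 − $13852 = −$1772.
Change in payoff = −$1772 − ($0) = −$1772.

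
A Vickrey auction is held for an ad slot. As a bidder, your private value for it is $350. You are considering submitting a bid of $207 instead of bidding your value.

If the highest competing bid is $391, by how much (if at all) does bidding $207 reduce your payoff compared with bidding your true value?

Bidding your value $350: you lose (since $350 < $391). Payoff $0.
Bidding $207: you lose. Payoff $0.
Difference = $0 − $0 = $0; both bids lead to the same outcome because the competing bid is above both your value and your alternative bid.

$0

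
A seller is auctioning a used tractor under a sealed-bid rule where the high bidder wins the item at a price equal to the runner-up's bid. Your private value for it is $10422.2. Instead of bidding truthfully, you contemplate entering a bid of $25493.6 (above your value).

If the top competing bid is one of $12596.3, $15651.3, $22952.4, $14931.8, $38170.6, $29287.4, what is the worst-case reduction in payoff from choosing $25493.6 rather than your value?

$12596.3: truthful gives $0, deviation gives −$2174.1 → loss $2174.1.
$15651.3: truthful gives $0, deviation gives −$5229.1 → loss $5229.1.
$22952.4: truthful gives $0, deviation gives −$12530.2 → loss $12530.2.
$14931.8: truthful gives $0, deviation gives −$4509.6 → loss $4509.6.
$38170.6: same outcome either way → loss $0.
$29287.4: same outcome either way → loss $0.
Maximum loss: $12530.2.

$12530.2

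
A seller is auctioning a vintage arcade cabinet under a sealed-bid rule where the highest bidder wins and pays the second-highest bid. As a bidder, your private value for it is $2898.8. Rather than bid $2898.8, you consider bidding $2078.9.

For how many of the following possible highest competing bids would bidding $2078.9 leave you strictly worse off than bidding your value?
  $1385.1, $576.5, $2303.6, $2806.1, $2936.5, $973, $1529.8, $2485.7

3

The deviation hurts exactly when the highest competing bid lies strictly between $2078.9 and $2898.8 — underbidding then forfeits a profitable win.
$1385.1: below both → same outcome either way.
$576.5: below both → same outcome either way.
$2303.6: inside the interval → strictly worse (loss $595.2).
$2806.1: inside the interval → strictly worse (loss $92.7).
$2936.5: above both → same outcome either way.
$973: below both → same outcome either way.
$1529.8: below both → same outcome either way.
$2485.7: inside the interval → strictly worse (loss $413.1).
Count: 3.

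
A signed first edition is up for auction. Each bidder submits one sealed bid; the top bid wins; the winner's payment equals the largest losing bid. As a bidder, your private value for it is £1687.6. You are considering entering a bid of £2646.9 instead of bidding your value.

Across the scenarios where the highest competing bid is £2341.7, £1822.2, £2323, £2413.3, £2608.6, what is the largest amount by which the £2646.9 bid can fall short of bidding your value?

£2341.7: truthful gives £0, deviation gives −£654.1 → loss £654.1.
£1822.2: truthful gives £0, deviation gives −£134.6 → loss £134.6.
£2323: truthful gives £0, deviation gives −£635.4 → loss £635.4.
£2413.3: truthful gives £0, deviation gives −£725.7 → loss £725.7.
£2608.6: truthful gives £0, deviation gives −£921 → loss £921.
Maximum loss: £921.

£921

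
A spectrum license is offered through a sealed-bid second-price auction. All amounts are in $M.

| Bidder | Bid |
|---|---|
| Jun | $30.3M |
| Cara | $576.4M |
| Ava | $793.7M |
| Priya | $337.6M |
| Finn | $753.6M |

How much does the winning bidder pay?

Highest bid: Ava at $793.7M, so Ava wins.
Second-highest bid: Finn at $753.6M — that is the price the winner pays.

$753.6M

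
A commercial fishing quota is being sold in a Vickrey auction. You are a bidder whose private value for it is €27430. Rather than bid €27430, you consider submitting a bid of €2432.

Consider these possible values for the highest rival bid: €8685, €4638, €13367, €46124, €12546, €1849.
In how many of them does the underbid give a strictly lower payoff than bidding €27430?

The deviation hurts exactly when the highest competing bid lies strictly between €2432 and €27430 — underbidding then forfeits a profitable win.
€8685: inside the interval → strictly worse (loss €18745).
€4638: inside the interval → strictly worse (loss €22792).
€13367: inside the interval → strictly worse (loss €14063).
€46124: above both → same outcome either way.
€12546: inside the interval → strictly worse (loss €14884).
€1849: below both → same outcome either way.
Count: 4.

4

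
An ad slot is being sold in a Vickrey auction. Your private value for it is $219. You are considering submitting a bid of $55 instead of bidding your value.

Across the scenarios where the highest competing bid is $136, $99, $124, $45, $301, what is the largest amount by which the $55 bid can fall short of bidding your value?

$136: truthful gives $83, deviation gives $0 → loss $83.
$99: truthful gives $120, deviation gives $0 → loss $120.
$124: truthful gives $95, deviation gives $0 → loss $95.
$45: same outcome either way → loss $0.
$301: same outcome either way → loss $0.
Maximum loss: $120.

$120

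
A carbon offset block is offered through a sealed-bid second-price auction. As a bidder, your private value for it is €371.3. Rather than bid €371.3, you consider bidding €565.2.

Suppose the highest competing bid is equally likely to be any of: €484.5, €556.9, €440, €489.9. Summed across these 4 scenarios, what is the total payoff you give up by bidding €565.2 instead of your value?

The deviation costs you only when the competing bid falls strictly between €371.3 and €565.2; elsewhere both bids give the same outcome.
€484.5: truthful payoff €0, deviation payoff −€113.2 → loss €113.2.
€556.9: truthful payoff €0, deviation payoff −€185.6 → loss €185.6.
€440: truthful payoff €0, deviation payoff −€68.7 → loss €68.7.
€489.9: truthful payoff €0, deviation payoff −€118.6 → loss €118.6.
Total loss = €113.2 + €185.6 + €68.7 + €118.6 = €486.1.

€486.1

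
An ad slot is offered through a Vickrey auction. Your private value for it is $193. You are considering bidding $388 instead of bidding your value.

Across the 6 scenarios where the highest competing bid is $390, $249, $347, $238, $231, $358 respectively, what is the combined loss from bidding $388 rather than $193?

The deviation costs you only when the competing bid falls strictly between $193 and $388; elsewhere both bids give the same outcome.
$390: outcomes coincide → loss $0.
$249: truthful payoff $0, deviation payoff −$56 → loss $56.
$347: truthful payoff $0, deviation payoff −$154 → loss $154.
$238: truthful payoff $0, deviation payoff −$45 → loss $45.
$231: truthful payoff $0, deviation payoff −$38 → loss $38.
$358: truthful payoff $0, deviation payoff −$165 → loss $165.
Total loss = $56 + $154 + $45 + $38 + $165 = $458.
Because the price is fixed by the runner-up's bid, deviating from your value can only change a good outcome into a bad one — never the reverse.

$458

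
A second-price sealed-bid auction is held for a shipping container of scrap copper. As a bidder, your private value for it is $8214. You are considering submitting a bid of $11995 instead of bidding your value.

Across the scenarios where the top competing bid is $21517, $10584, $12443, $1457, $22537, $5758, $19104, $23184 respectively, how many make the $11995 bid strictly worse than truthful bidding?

1

The deviation hurts exactly when the highest competing bid lies strictly between $8214 and $11995 — overbidding then wins at a price above your value.
$21517: above both → same outcome either way.
$10584: inside the interval → strictly worse (loss $2370).
$12443: above both → same outcome either way.
$1457: below both → same outcome either way.
$22537: above both → same outcome either way.
$5758: below both → same outcome either way.
$19104: above both → same outcome either way.
$23184: above both → same outcome either way.
Count: 1.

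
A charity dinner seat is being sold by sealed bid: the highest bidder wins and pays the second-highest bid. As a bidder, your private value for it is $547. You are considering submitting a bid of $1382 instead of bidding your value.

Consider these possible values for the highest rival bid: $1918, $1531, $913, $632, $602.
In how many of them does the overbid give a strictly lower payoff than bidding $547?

3

The deviation hurts exactly when the highest competing bid lies strictly between $547 and $1382 — overbidding then wins at a price above your value.
$1918: above both → same outcome either way.
$1531: above both → same outcome either way.
$913: inside the interval → strictly worse (loss $366).
$632: inside the interval → strictly worse (loss $85).
$602: inside the interval → strictly worse (loss $55).
Count: 3.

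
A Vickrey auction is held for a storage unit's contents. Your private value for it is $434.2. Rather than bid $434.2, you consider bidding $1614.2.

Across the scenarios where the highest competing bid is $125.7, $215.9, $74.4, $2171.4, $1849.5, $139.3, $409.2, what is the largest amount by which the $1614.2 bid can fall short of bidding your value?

$125.7: same outcome either way → loss $0.
$215.9: same outcome either way → loss $0.
$74.4: same outcome either way → loss $0.
$2171.4: same outcome either way → loss $0.
$1849.5: same outcome either way → loss $0.
$139.3: same outcome either way → loss $0.
$409.2: same outcome either way → loss $0.
Maximum loss: $0.

$0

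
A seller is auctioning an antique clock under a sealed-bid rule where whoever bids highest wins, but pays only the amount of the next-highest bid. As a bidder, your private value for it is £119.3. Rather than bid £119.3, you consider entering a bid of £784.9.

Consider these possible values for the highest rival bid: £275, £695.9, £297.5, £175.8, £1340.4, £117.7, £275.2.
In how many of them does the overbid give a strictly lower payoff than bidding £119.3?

The deviation hurts exactly when the highest competing bid lies strictly between £119.3 and £784.9 — overbidding then wins at a price above your value.
£275: inside the interval → strictly worse (loss £155.7).
£695.9: inside the interval → strictly worse (loss £576.6).
£297.5: inside the interval → strictly worse (loss £178.2).
£175.8: inside the interval → strictly worse (loss £56.5).
£1340.4: above both → same outcome either way.
£117.7: below both → same outcome either way.
£275.2: inside the interval → strictly worse (loss £155.9).
Count: 5.

5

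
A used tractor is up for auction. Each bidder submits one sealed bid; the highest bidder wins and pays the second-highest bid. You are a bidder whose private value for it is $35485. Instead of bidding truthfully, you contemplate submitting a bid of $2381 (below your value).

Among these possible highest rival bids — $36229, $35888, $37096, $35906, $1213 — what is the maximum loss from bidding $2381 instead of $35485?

$36229: same outcome either way → loss $0.
$35888: same outcome either way → loss $0.
$37096: same outcome either way → loss $0.
$35906: same outcome either way → loss $0.
$1213: same outcome either way → loss $0.
Maximum loss: $0.

$0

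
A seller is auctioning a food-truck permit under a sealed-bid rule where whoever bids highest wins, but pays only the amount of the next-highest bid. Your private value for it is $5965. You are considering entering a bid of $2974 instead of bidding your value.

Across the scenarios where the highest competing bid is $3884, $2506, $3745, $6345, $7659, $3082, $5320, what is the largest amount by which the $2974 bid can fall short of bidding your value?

$2883

$3884: truthful gives $2081, deviation gives $0 → loss $2081.
$2506: same outcome either way → loss $0.
$3745: truthful gives $2220, deviation gives $0 → loss $2220.
$6345: same outcome either way → loss $0.
$7659: same outcome either way → loss $0.
$3082: truthful gives $2883, deviation gives $0 → loss $2883.
$5320: truthful gives $645, deviation gives $0 → loss $645.
Maximum loss: $2883.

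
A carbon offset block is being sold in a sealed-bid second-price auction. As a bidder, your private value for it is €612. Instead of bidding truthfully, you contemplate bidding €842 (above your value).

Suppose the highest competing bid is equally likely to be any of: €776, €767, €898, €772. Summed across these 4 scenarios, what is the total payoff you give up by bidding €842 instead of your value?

€479

The deviation costs you only when the competing bid falls strictly between €612 and €842; elsewhere both bids give the same outcome.
€776: truthful payoff €0, deviation payoff −€164 → loss €164.
€767: truthful payoff €0, deviation payoff −€155 → loss €155.
€898: outcomes coincide → loss €0.
€772: truthful payoff €0, deviation payoff −€160 → loss €160.
Total loss = €164 + €155 + €160 = €479.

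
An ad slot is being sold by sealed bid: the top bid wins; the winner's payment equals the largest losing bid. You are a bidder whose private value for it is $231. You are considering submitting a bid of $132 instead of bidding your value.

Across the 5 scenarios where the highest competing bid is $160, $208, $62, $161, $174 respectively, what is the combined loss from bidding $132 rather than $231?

The deviation costs you only when the competing bid falls strictly between $132 and $231; elsewhere both bids give the same outcome.
$160: truthful payoff $71, deviation payoff $0 → loss $71.
$208: truthful payoff $23, deviation payoff $0 → loss $23.
$62: outcomes coincide → loss $0.
$161: truthful payoff $70, deviation payoff $0 → loss $70.
$174: truthful payoff $57, deviation payoff $0 → loss $57.
Total loss = $71 + $23 + $70 + $57 = $221.
In a second-price auction your bid sets only whether you win, not what you pay, so bidding your true value is weakly dominant.

$221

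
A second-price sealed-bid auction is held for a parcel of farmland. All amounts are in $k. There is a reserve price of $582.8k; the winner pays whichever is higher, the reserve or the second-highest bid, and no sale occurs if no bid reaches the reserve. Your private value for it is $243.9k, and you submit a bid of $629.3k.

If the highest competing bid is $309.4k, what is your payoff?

Your bid $629.3k is the highest and exceeds the reserve.
Price = max(second-highest bid, reserve) = max($309.4k, $582.8k) = $582.8k.
Payoff = $243.9k − $582.8k = −$338.9k.

−$338.9k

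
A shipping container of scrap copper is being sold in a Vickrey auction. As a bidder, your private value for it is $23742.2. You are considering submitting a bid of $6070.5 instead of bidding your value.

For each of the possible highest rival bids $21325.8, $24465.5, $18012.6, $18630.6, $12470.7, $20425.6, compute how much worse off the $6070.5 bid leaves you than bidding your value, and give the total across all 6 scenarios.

The deviation costs you only when the competing bid falls strictly between $6070.5 and $23742.2; elsewhere both bids give the same outcome.
$21325.8: truthful payoff $2416.4, deviation payoff $0 → loss $2416.4.
$24465.5: outcomes coincide → loss $0.
$18012.6: truthful payoff $5729.6, deviation payoff $0 → loss $5729.6.
$18630.6: truthful payoff $5111.6, deviation payoff $0 → loss $5111.6.
$12470.7: truthful payoff $11271.5, deviation payoff $0 → loss $11271.5.
$20425.6: truthful payoff $3316.6, deviation payoff $0 → loss $3316.6.
Total loss = $2416.4 + $5729.6 + $5111.6 + $11271.5 + $3316.6 = $27845.7.

$27845.7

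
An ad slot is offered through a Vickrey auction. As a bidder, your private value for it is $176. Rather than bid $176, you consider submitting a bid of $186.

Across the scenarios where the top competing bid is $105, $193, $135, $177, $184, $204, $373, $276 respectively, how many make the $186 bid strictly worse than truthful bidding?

2

The deviation hurts exactly when the highest competing bid lies strictly between $176 and $186 — overbidding then wins at a price above your value.
$105: below both → same outcome either way.
$193: above both → same outcome either way.
$135: below both → same outcome either way.
$177: inside the interval → strictly worse (loss $1).
$184: inside the interval → strictly worse (loss $8).
$204: above both → same outcome either way.
$373: above both → same outcome either way.
$276: above both → same outcome either way.
Count: 2.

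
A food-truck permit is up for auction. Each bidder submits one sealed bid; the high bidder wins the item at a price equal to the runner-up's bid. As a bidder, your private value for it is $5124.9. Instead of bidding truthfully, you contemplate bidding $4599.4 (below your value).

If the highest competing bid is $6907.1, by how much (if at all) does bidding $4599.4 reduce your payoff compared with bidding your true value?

$0

Bidding your value $5124.9: you lose (since $5124.9 < $6907.1). Payoff $0.
Bidding $4599.4: you lose. Payoff $0.
Difference = $0 − $0 = $0; both bids lead to the same outcome because the competing bid is above both your value and your alternative bid.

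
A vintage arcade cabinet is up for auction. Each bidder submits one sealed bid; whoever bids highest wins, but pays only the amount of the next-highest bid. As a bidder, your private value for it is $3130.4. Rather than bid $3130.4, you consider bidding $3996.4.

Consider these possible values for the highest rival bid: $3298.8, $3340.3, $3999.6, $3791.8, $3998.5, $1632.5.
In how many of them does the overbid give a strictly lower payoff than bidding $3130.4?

The deviation hurts exactly when the highest competing bid lies strictly between $3130.4 and $3996.4 — overbidding then wins at a price above your value.
$3298.8: inside the interval → strictly worse (loss $168.4).
$3340.3: inside the interval → strictly worse (loss $209.9).
$3999.6: above both → same outcome either way.
$3791.8: inside the interval → strictly worse (loss $661.4).
$3998.5: above both → same outcome either way.
$1632.5: below both → same outcome either way.
Count: 3.

3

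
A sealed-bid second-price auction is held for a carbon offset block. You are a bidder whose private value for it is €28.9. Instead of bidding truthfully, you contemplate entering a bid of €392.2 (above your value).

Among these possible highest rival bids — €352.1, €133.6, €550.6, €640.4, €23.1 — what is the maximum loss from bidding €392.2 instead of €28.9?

€352.1: truthful gives €0, deviation gives −€323.2 → loss €323.2.
€133.6: truthful gives €0, deviation gives −€104.7 → loss €104.7.
€550.6: same outcome either way → loss €0.
€640.4: same outcome either way → loss €0.
€23.1: same outcome either way → loss €0.
Maximum loss: €323.2.

€323.2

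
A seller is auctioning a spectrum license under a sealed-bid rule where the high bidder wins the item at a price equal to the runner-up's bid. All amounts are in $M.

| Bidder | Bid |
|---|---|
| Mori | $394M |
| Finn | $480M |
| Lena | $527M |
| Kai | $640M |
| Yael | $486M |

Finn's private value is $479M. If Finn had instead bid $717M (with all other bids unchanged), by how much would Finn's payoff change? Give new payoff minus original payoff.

−$161M

The highest bid among the other bidders is $640M; Finn's bid doesn't change that.
Original bid $480M: Finn is not highest (top rival bid is $640M); payoff $0M.
Alternative bid $717M: Finn is highest, pays the top rival bid $640M; payoff $479M − $640M = −$161M.
Change in payoff = −$161M − ($0M) = −$161M.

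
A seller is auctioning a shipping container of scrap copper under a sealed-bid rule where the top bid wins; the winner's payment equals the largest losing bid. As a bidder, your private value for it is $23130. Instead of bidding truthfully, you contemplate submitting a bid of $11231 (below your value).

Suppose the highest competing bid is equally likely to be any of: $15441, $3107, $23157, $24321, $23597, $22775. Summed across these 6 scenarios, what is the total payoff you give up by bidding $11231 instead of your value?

$8044

The deviation costs you only when the competing bid falls strictly between $11231 and $23130; elsewhere both bids give the same outcome.
$15441: truthful payoff $7689, deviation payoff $0 → loss $7689.
$3107: outcomes coincide → loss $0.
$23157: outcomes coincide → loss $0.
$24321: outcomes coincide → loss $0.
$23597: outcomes coincide → loss $0.
$22775: truthful payoff $355, deviation payoff $0 → loss $355.
Total loss = $7689 + $355 = $8044.
Because the price is fixed by the runner-up's bid, deviating from your value can only change a good outcome into a bad one — never the reverse.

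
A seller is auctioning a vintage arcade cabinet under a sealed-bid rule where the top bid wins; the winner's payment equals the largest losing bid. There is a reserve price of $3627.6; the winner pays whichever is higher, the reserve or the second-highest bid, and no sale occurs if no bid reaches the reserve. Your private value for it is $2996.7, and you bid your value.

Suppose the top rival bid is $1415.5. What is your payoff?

$0

Your bid $2996.7 is the highest bid but falls below the reserve $3627.6, so the item goes unsold. Payoff $0.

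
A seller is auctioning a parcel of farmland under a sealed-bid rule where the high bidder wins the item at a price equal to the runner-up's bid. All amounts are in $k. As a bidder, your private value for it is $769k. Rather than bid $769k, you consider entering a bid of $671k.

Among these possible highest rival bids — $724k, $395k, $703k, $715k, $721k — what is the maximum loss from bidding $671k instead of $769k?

$724k: truthful gives $45k, deviation gives $0k → loss $45k.
$395k: same outcome either way → loss $0k.
$703k: truthful gives $66k, deviation gives $0k → loss $66k.
$715k: truthful gives $54k, deviation gives $0k → loss $54k.
$721k: truthful gives $48k, deviation gives $0k → loss $48k.
Maximum loss: $66k.

$66k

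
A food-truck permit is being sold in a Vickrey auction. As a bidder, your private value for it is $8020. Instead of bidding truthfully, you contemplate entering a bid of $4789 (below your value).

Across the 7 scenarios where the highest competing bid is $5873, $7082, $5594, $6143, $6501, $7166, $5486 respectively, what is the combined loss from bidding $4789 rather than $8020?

$12295

The deviation costs you only when the competing bid falls strictly between $4789 and $8020; elsewhere both bids give the same outcome.
$5873: truthful payoff $2147, deviation payoff $0 → loss $2147.
$7082: truthful payoff $938, deviation payoff $0 → loss $938.
$5594: truthful payoff $2426, deviation payoff $0 → loss $2426.
$6143: truthful payoff $1877, deviation payoff $0 → loss $1877.
$6501: truthful payoff $1519, deviation payoff $0 → loss $1519.
$7166: truthful payoff $854, deviation payoff $0 → loss $854.
$5486: truthful payoff $2534, deviation payoff $0 → loss $2534.
Total loss = $2147 + $938 + $2426 + $1877 + $1519 + $854 + $2534 = $12295.
Truthful bidding weakly dominates here: raising your bid can only win items priced above your value, and lowering it can only forfeit items priced below.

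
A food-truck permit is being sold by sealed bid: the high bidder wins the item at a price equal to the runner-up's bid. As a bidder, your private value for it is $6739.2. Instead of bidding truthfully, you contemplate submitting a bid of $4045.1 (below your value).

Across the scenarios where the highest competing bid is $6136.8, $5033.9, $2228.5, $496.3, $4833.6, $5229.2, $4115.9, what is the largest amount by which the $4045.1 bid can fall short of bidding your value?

$2623.3

$6136.8: truthful gives $602.4, deviation gives $0 → loss $602.4.
$5033.9: truthful gives $1705.3, deviation gives $0 → loss $1705.3.
$2228.5: same outcome either way → loss $0.
$496.3: same outcome either way → loss $0.
$4833.6: truthful gives $1905.6, deviation gives $0 → loss $1905.6.
$5229.2: truthful gives $1510, deviation gives $0 → loss $1510.
$4115.9: truthful gives $2623.3, deviation gives $0 → loss $2623.3.
Maximum loss: $2623.3.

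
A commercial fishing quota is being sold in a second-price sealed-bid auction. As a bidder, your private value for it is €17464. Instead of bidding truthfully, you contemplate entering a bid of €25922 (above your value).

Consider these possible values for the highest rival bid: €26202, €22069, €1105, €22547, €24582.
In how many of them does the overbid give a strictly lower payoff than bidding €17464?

The deviation hurts exactly when the highest competing bid lies strictly between €17464 and €25922 — overbidding then wins at a price above your value.
€26202: above both → same outcome either way.
€22069: inside the interval → strictly worse (loss €4605).
€1105: below both → same outcome either way.
€22547: inside the interval → strictly worse (loss €5083).
€24582: inside the interval → strictly worse (loss €7118).
Count: 3.

3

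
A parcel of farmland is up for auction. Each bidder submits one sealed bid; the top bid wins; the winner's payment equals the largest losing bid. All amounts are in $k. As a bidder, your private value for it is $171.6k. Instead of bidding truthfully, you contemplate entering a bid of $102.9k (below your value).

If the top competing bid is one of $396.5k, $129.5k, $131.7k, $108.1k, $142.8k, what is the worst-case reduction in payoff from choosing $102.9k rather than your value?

$396.5k: same outcome either way → loss $0k.
$129.5k: truthful gives $42.1k, deviation gives $0k → loss $42.1k.
$131.7k: truthful gives $39.9k, deviation gives $0k → loss $39.9k.
$108.1k: truthful gives $63.5k, deviation gives $0k → loss $63.5k.
$142.8k: truthful gives $28.8k, deviation gives $0k → loss $28.8k.
Maximum loss: $63.5k.

$63.5k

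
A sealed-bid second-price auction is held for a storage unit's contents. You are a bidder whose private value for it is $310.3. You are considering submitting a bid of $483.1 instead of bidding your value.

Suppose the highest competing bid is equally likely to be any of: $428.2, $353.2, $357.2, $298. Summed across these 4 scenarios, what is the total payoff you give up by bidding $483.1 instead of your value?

$207.7

The deviation costs you only when the competing bid falls strictly between $310.3 and $483.1; elsewhere both bids give the same outcome.
$428.2: truthful payoff $0, deviation payoff −$117.9 → loss $117.9.
$353.2: truthful payoff $0, deviation payoff −$42.9 → loss $42.9.
$357.2: truthful payoff $0, deviation payoff −$46.9 → loss $46.9.
$298: outcomes coincide → loss $0.
Total loss = $117.9 + $42.9 + $46.9 = $207.7.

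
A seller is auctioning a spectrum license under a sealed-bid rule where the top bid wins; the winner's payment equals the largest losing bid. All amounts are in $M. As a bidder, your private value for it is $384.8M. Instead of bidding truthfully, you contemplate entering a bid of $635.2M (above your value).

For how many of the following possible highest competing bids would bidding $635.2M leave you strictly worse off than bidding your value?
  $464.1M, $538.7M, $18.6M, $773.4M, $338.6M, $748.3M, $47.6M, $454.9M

The deviation hurts exactly when the highest competing bid lies strictly between $384.8M and $635.2M — overbidding then wins at a price above your value.
$464.1M: inside the interval → strictly worse (loss $79.3M).
$538.7M: inside the interval → strictly worse (loss $153.9M).
$18.6M: below both → same outcome either way.
$773.4M: above both → same outcome either way.
$338.6M: below both → same outcome either way.
$748.3M: above both → same outcome either way.
$47.6M: below both → same outcome either way.
$454.9M: inside the interval → strictly worse (loss $70.1M).
Count: 3.

3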